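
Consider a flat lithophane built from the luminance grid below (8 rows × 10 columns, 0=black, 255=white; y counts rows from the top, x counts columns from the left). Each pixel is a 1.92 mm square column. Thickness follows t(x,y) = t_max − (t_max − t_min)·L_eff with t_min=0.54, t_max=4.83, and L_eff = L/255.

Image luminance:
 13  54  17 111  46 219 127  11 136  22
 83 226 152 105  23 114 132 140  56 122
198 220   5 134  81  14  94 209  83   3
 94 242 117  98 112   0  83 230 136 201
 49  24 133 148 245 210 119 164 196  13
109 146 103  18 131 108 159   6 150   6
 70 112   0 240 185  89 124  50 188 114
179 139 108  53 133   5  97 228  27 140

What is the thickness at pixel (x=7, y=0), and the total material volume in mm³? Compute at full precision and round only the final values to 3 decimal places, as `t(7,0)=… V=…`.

t(7,0)=4.645 V=879.843

span = t_max - t_min = 4.83 - 0.54 = 4.290
L(7,0) = 11, L_eff = 11/255 = 0.043137
t(7,0) = 4.83 - 4.290·0.043137 = 4.645
Σt over all 8·10 pixels = 2028717/8500 ≈ 238.6725882
V = pitch²·Σt = 1.92²·2028717/8500 = 879.843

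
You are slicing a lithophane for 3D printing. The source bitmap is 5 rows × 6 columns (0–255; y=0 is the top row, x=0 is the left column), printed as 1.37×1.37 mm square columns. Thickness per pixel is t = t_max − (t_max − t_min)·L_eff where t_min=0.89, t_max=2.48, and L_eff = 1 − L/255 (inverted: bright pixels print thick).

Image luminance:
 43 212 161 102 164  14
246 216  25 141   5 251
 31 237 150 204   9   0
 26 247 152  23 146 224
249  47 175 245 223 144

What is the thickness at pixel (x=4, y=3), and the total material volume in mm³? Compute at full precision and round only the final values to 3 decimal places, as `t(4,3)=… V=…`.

t(4,3)=1.800 V=98.236

span = t_max - t_min = 2.48 - 0.89 = 1.590
L(4,3) = 146, L_eff = 1 - 146/255 = 0.427451 (inverted)
t(4,3) = 2.48 - 1.590·0.427451 = 1.800
Σt over all 5·6 pixels = 222443/4250 ≈ 52.3395294
V = pitch²·Σt = 1.37²·222443/4250 = 98.236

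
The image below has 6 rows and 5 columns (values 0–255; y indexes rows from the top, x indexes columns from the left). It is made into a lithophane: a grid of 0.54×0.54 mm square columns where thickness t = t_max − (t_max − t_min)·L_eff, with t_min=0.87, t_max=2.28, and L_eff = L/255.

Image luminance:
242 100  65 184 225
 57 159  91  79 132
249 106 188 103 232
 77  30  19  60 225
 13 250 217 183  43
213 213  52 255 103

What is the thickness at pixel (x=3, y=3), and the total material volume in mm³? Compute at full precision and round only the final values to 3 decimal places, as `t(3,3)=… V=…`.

t(3,3)=1.948 V=13.230

span = t_max - t_min = 2.28 - 0.87 = 1.410
L(3,3) = 60, L_eff = 60/255 = 0.235294
t(3,3) = 2.28 - 1.410·0.235294 = 1.948
Σt over all 6·5 pixels = 45.37
V = pitch²·Σt = 0.54²·45.37 = 13.230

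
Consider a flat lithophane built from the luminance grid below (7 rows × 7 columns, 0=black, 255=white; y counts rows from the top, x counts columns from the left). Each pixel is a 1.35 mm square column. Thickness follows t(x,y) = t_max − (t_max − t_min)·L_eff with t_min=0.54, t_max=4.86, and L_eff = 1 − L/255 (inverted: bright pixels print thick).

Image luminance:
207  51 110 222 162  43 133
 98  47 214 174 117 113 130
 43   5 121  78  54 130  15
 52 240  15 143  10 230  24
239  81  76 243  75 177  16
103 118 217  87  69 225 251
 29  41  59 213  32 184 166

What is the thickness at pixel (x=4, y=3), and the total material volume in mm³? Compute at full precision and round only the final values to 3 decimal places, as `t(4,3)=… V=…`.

span = t_max - t_min = 4.86 - 0.54 = 4.320
L(4,3) = 10, L_eff = 1 - 10/255 = 0.960784 (inverted)
t(4,3) = 4.86 - 4.320·0.960784 = 0.709
Σt over all 7·7 pixels = 521559/4250 ≈ 122.7197647
V = pitch²·Σt = 1.35²·521559/4250 = 223.657

t(4,3)=0.709 V=223.657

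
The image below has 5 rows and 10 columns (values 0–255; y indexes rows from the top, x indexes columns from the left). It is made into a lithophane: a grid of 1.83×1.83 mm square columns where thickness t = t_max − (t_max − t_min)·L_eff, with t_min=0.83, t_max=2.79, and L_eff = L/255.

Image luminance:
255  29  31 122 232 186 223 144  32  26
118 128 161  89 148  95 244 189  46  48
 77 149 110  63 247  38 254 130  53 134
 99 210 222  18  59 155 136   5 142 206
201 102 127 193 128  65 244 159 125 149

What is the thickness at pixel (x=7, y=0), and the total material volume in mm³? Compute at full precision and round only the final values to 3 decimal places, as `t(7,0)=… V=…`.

span = t_max - t_min = 2.79 - 0.83 = 1.960
L(7,0) = 144, L_eff = 144/255 = 0.564706
t(7,0) = 2.79 - 1.960·0.564706 = 1.683
Σt over all 5·10 pixels = 379039/4250 ≈ 89.1856471
V = pitch²·Σt = 1.83²·379039/4250 = 298.674

t(7,0)=1.683 V=298.674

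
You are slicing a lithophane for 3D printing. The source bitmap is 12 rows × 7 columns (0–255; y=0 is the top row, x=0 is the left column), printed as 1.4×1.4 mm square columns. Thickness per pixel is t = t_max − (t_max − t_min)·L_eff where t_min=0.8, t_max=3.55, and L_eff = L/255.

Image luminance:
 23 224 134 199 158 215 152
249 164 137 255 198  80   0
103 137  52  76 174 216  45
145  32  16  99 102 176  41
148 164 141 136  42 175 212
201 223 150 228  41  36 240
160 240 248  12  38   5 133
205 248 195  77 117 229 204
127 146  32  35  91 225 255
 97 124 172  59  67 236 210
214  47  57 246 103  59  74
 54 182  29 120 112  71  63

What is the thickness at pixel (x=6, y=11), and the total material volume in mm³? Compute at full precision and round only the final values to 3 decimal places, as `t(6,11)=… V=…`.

span = t_max - t_min = 3.55 - 0.8 = 2.750
L(6,11) = 63, L_eff = 63/255 = 0.247059
t(6,11) = 3.55 - 2.750·0.247059 = 2.871
Σt over all 12·7 pixels = 60479/340 ≈ 177.8794118
V = pitch²·Σt = 1.4²·60479/340 = 348.644

t(6,11)=2.871 V=348.644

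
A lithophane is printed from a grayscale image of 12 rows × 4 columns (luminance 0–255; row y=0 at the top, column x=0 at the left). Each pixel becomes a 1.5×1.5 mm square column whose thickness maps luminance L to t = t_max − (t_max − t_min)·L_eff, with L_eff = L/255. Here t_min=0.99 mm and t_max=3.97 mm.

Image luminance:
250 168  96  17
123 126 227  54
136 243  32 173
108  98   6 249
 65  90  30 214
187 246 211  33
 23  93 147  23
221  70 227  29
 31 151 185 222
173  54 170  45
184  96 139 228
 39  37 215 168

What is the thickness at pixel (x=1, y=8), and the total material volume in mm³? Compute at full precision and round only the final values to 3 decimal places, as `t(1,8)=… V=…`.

t(1,8)=2.205 V=266.999

span = t_max - t_min = 3.97 - 0.99 = 2.980
L(1,8) = 151, L_eff = 151/255 = 0.592157
t(1,8) = 3.97 - 2.980·0.592157 = 2.205
Σt over all 12·4 pixels = 756496/6375 ≈ 118.6660392
V = pitch²·Σt = 1.5²·756496/6375 = 266.999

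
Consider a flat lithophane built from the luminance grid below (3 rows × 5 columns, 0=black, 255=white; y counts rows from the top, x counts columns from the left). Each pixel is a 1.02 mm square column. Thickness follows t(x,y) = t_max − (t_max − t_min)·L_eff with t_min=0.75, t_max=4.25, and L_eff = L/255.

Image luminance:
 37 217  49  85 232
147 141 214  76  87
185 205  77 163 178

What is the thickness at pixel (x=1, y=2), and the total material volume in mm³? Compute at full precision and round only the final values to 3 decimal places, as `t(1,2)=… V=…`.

span = t_max - t_min = 4.25 - 0.75 = 3.500
L(1,2) = 205, L_eff = 205/255 = 0.803922
t(1,2) = 4.25 - 3.500·0.803922 = 1.436
Σt over all 3·5 pixels = 35723/1020 ≈ 35.0225490
V = pitch²·Σt = 1.02²·35723/1020 = 36.437

t(1,2)=1.436 V=36.437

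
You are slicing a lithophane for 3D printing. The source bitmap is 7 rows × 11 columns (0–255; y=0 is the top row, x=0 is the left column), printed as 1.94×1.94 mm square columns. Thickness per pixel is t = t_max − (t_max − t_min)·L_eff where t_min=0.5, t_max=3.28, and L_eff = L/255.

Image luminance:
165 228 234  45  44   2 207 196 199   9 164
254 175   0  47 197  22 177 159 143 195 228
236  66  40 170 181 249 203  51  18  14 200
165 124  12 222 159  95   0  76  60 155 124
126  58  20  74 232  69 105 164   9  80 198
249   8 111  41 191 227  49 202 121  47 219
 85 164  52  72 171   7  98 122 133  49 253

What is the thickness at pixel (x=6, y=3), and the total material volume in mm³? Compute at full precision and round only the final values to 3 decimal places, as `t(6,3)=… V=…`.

span = t_max - t_min = 3.28 - 0.5 = 2.780
L(6,3) = 0, L_eff = 0/255 = 0.000000
t(6,3) = 3.28 - 2.780·0.000000 = 3.280
Σt over all 7·11 pixels = 316236/2125 ≈ 148.8169412
V = pitch²·Σt = 1.94²·316236/2125 = 560.087

t(6,3)=3.280 V=560.087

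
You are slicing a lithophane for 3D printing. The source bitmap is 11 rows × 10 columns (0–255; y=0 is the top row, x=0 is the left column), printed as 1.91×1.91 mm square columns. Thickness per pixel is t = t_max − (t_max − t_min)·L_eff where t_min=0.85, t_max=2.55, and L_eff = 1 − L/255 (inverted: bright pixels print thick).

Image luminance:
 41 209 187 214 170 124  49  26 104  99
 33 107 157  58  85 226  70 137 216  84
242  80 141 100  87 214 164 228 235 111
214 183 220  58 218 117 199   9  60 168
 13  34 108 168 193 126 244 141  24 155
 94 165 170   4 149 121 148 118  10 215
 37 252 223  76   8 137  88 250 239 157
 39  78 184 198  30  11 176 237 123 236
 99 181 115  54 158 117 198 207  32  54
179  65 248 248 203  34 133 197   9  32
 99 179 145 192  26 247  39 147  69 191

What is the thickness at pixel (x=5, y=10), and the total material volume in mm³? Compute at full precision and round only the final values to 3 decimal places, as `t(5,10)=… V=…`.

t(5,10)=2.497 V=694.233

span = t_max - t_min = 2.55 - 0.85 = 1.700
L(5,10) = 247, L_eff = 1 - 247/255 = 0.031373 (inverted)
t(5,10) = 2.55 - 1.700·0.031373 = 2.497
Σt over all 11·10 pixels = 190.3
V = pitch²·Σt = 1.91²·190.3 = 694.233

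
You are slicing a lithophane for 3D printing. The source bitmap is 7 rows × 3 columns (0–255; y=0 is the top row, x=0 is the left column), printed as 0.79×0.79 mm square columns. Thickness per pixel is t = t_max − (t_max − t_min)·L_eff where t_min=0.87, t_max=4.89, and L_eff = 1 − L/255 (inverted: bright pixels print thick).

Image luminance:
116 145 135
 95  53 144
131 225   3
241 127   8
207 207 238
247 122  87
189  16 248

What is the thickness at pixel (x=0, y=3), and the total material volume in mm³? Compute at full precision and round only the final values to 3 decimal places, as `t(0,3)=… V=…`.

span = t_max - t_min = 4.89 - 0.87 = 4.020
L(0,3) = 241, L_eff = 1 - 241/255 = 0.054902 (inverted)
t(0,3) = 4.89 - 4.020·0.054902 = 4.669
Σt over all 7·3 pixels = 555151/8500 ≈ 65.3118824
V = pitch²·Σt = 0.79²·555151/8500 = 40.761

t(0,3)=4.669 V=40.761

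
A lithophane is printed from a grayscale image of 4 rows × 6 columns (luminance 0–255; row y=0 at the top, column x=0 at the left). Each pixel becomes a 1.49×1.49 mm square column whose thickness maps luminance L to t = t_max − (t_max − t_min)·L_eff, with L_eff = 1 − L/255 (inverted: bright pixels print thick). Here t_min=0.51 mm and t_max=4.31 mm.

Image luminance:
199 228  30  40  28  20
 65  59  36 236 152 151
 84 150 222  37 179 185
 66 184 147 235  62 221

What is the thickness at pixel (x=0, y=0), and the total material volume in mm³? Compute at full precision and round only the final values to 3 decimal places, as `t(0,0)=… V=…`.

span = t_max - t_min = 4.31 - 0.51 = 3.800
L(0,0) = 199, L_eff = 1 - 199/255 = 0.219608 (inverted)
t(0,0) = 4.31 - 3.800·0.219608 = 3.475
Σt over all 4·6 pixels = 14582/255 ≈ 57.1843137
V = pitch²·Σt = 1.49²·14582/255 = 126.955

t(0,0)=3.475 V=126.955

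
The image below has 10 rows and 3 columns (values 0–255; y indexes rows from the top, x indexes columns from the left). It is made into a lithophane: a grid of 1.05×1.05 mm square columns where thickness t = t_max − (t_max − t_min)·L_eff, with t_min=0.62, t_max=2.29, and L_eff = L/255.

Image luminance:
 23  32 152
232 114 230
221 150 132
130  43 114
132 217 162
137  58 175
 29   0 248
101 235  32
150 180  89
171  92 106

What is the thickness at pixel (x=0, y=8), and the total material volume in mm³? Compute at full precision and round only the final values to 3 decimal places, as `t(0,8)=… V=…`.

t(0,8)=1.308 V=47.676

span = t_max - t_min = 2.29 - 0.62 = 1.670
L(0,8) = 150, L_eff = 150/255 = 0.588235
t(0,8) = 2.29 - 1.670·0.588235 = 1.308
Σt over all 10·3 pixels = 1102721/25500 ≈ 43.2439608
V = pitch²·Σt = 1.05²·1102721/25500 = 47.676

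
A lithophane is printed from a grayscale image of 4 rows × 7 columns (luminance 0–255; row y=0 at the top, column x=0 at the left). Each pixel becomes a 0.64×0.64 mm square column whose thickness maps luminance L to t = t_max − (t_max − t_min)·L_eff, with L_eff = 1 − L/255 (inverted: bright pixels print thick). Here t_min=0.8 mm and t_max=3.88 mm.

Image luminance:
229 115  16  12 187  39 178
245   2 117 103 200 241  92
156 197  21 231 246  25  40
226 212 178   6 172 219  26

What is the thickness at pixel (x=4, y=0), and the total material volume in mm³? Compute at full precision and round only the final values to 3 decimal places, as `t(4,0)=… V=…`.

t(4,0)=3.059 V=27.634

span = t_max - t_min = 3.88 - 0.8 = 3.080
L(4,0) = 187, L_eff = 1 - 187/255 = 0.266667 (inverted)
t(4,0) = 3.88 - 3.080·0.266667 = 3.059
Σt over all 4·7 pixels = 430087/6375 ≈ 67.4646275
V = pitch²·Σt = 0.64²·430087/6375 = 27.634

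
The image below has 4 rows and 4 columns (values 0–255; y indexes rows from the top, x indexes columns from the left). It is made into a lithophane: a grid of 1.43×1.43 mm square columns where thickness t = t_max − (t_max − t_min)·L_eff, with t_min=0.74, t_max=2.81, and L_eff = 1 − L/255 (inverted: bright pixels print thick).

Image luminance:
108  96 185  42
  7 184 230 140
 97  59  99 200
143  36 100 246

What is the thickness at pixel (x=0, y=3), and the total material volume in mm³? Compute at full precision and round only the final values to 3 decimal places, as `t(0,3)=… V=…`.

t(0,3)=1.901 V=56.946

span = t_max - t_min = 2.81 - 0.74 = 2.070
L(0,3) = 143, L_eff = 1 - 143/255 = 0.439216 (inverted)
t(0,3) = 2.81 - 2.070·0.439216 = 1.901
Σt over all 4·4 pixels = 27.848
V = pitch²·Σt = 1.43²·27.848 = 56.946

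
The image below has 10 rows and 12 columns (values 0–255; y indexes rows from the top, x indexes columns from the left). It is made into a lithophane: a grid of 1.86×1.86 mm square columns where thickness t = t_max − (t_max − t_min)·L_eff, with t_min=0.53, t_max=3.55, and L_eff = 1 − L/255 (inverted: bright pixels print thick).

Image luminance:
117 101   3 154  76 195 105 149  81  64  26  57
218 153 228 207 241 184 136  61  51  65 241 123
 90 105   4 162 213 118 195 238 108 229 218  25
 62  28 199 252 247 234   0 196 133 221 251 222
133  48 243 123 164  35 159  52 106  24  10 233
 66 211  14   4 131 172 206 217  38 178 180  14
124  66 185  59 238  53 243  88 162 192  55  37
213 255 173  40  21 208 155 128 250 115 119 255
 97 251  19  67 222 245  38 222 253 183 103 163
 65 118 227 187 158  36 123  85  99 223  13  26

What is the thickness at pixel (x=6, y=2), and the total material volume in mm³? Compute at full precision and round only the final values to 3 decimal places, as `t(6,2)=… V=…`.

span = t_max - t_min = 3.55 - 0.53 = 3.020
L(6,2) = 195, L_eff = 1 - 195/255 = 0.235294 (inverted)
t(6,2) = 3.55 - 3.020·0.235294 = 2.839
Σt over all 10·12 pixels = 1628852/6375 ≈ 255.5061961
V = pitch²·Σt = 1.86²·1628852/6375 = 883.949

t(6,2)=2.839 V=883.949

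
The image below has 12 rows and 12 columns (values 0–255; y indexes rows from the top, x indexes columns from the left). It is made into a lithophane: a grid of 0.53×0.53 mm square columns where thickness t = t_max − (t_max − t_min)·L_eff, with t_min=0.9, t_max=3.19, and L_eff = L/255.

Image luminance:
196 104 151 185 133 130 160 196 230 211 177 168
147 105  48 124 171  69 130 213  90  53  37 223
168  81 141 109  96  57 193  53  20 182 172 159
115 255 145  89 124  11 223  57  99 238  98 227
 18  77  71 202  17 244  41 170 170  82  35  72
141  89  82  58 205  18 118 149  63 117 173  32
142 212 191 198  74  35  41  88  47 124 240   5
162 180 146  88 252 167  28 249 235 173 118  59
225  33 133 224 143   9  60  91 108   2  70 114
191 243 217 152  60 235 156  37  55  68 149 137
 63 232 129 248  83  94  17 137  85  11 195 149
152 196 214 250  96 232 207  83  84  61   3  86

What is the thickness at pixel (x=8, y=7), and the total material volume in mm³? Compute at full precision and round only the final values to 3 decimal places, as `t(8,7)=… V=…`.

t(8,7)=1.080 V=82.921

span = t_max - t_min = 3.19 - 0.9 = 2.290
L(8,7) = 235, L_eff = 235/255 = 0.921569
t(8,7) = 3.19 - 2.290·0.921569 = 1.080
Σt over all 12·12 pixels = 376378/1275 ≈ 295.1984314
V = pitch²·Σt = 0.53²·376378/1275 = 82.921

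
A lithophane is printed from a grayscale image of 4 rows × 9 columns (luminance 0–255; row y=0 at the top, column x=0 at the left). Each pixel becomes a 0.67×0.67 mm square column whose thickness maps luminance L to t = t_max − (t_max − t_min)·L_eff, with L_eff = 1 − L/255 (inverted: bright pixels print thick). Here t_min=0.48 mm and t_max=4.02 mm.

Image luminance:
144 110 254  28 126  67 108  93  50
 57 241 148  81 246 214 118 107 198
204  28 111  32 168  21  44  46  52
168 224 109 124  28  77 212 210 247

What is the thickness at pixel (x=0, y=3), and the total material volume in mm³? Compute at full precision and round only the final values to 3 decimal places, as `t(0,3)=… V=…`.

span = t_max - t_min = 4.02 - 0.48 = 3.540
L(0,3) = 168, L_eff = 1 - 168/255 = 0.341176 (inverted)
t(0,3) = 4.02 - 3.540·0.341176 = 2.812
Σt over all 4·9 pixels = 67729/850 ≈ 79.6811765
V = pitch²·Σt = 0.67²·67729/850 = 35.769

t(0,3)=2.812 V=35.769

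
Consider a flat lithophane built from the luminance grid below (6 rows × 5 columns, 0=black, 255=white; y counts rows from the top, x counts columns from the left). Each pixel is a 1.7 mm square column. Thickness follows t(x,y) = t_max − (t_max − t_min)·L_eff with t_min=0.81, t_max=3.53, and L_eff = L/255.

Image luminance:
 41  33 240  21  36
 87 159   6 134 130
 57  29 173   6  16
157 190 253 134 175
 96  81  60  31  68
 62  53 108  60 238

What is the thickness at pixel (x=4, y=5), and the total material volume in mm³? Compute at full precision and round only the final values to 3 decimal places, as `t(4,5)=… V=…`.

t(4,5)=0.991 V=215.606

span = t_max - t_min = 3.53 - 0.81 = 2.720
L(4,5) = 238, L_eff = 238/255 = 0.933333
t(4,5) = 3.53 - 2.720·0.933333 = 0.991
Σt over all 6·5 pixels = 74.604
V = pitch²·Σt = 1.7²·74.604 = 215.606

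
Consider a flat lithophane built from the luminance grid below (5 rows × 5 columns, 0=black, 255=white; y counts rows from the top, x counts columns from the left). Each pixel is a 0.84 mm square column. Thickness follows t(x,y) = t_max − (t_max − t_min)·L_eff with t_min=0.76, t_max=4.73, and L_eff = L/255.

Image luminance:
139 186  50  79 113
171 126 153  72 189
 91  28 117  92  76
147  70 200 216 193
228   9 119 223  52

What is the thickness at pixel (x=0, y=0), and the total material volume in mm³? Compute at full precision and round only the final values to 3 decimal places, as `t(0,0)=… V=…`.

span = t_max - t_min = 4.73 - 0.76 = 3.970
L(0,0) = 139, L_eff = 139/255 = 0.545098
t(0,0) = 4.73 - 3.970·0.545098 = 2.566
Σt over all 5·5 pixels = 442298/6375 ≈ 69.3800784
V = pitch²·Σt = 0.84²·442298/6375 = 48.955

t(0,0)=2.566 V=48.955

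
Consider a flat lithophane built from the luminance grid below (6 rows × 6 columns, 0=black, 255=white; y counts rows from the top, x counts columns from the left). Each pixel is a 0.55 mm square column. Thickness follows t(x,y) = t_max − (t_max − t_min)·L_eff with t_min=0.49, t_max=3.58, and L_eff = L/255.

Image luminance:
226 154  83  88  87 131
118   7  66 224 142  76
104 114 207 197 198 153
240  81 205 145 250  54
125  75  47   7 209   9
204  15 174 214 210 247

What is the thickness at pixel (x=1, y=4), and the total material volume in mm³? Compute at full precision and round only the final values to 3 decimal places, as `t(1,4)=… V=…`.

t(1,4)=2.671 V=21.076

span = t_max - t_min = 3.58 - 0.49 = 3.090
L(1,4) = 75, L_eff = 75/255 = 0.294118
t(1,4) = 3.58 - 3.090·0.294118 = 2.671
Σt over all 6·6 pixels = 296111/4250 ≈ 69.6731765
V = pitch²·Σt = 0.55²·296111/4250 = 21.076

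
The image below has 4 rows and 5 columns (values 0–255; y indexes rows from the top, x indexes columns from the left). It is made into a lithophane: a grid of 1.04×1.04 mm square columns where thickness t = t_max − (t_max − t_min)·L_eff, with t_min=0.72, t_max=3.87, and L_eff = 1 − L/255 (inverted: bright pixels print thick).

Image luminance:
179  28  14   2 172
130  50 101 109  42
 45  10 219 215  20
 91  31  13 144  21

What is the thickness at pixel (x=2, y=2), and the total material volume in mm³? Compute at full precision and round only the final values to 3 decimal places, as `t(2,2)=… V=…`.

span = t_max - t_min = 3.87 - 0.72 = 3.150
L(2,2) = 219, L_eff = 1 - 219/255 = 0.141176 (inverted)
t(2,2) = 3.87 - 3.150·0.141176 = 3.425
Σt over all 4·5 pixels = 14709/425 ≈ 34.6094118
V = pitch²·Σt = 1.04²·14709/425 = 37.434

t(2,2)=3.425 V=37.434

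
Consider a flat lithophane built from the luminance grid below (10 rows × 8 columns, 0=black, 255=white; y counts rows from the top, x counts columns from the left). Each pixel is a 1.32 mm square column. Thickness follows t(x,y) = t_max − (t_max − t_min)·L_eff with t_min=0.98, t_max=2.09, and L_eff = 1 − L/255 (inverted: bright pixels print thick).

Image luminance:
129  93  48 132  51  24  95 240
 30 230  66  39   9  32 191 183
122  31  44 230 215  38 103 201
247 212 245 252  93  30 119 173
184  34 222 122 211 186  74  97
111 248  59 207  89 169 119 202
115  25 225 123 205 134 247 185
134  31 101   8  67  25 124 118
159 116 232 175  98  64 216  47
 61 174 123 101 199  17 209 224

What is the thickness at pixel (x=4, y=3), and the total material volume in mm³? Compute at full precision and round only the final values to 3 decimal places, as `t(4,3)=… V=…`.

span = t_max - t_min = 2.09 - 0.98 = 1.110
L(4,3) = 93, L_eff = 1 - 93/255 = 0.635294 (inverted)
t(4,3) = 2.09 - 1.110·0.635294 = 1.385
Σt over all 10·8 pixels = 1049831/8500 ≈ 123.5095294
V = pitch²·Σt = 1.32²·1049831/8500 = 215.203

t(4,3)=1.385 V=215.203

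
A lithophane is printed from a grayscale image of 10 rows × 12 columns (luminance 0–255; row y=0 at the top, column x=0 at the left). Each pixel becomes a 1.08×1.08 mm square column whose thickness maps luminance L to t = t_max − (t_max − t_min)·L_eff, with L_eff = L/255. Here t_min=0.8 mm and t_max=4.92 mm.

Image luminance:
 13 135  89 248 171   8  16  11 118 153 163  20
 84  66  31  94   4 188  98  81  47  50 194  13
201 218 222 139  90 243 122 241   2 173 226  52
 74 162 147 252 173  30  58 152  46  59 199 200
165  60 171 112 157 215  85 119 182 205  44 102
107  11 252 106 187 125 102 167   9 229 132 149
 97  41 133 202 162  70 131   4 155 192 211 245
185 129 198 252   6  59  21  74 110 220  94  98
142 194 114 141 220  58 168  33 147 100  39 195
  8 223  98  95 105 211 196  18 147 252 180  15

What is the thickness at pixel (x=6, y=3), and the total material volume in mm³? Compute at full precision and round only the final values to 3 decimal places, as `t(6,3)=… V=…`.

t(6,3)=3.983 V=406.772

span = t_max - t_min = 4.92 - 0.8 = 4.120
L(6,3) = 58, L_eff = 58/255 = 0.227451
t(6,3) = 4.92 - 4.120·0.227451 = 3.983
Σt over all 10·12 pixels = 2223229/6375 ≈ 348.7418039
V = pitch²·Σt = 1.08²·2223229/6375 = 406.772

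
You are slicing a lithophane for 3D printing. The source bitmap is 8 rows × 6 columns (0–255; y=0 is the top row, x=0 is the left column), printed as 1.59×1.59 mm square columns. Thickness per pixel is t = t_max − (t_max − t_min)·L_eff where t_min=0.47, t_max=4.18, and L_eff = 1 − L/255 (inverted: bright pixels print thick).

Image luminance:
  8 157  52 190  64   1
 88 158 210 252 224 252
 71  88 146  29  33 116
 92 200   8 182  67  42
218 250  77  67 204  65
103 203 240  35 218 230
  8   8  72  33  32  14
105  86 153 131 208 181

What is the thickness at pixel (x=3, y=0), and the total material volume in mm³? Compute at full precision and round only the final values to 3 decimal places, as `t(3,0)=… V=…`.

span = t_max - t_min = 4.18 - 0.47 = 3.710
L(3,0) = 190, L_eff = 1 - 190/255 = 0.254902 (inverted)
t(3,0) = 4.18 - 3.710·0.254902 = 3.234
Σt over all 8·6 pixels = 2679221/25500 ≈ 105.0674902
V = pitch²·Σt = 1.59²·2679221/25500 = 265.621

t(3,0)=3.234 V=265.621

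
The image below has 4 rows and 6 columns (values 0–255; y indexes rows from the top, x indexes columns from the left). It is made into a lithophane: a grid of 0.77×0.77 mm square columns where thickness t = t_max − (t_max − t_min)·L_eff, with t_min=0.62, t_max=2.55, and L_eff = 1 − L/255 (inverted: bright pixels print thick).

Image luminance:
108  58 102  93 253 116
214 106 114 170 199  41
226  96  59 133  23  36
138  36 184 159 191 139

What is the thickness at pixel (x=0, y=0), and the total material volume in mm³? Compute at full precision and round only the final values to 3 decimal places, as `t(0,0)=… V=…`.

t(0,0)=1.437 V=22.258

span = t_max - t_min = 2.55 - 0.62 = 1.930
L(0,0) = 108, L_eff = 1 - 108/255 = 0.576471 (inverted)
t(0,0) = 2.55 - 1.930·0.576471 = 1.437
Σt over all 4·6 pixels = 159547/4250 ≈ 37.5404706
V = pitch²·Σt = 0.77²·159547/4250 = 22.258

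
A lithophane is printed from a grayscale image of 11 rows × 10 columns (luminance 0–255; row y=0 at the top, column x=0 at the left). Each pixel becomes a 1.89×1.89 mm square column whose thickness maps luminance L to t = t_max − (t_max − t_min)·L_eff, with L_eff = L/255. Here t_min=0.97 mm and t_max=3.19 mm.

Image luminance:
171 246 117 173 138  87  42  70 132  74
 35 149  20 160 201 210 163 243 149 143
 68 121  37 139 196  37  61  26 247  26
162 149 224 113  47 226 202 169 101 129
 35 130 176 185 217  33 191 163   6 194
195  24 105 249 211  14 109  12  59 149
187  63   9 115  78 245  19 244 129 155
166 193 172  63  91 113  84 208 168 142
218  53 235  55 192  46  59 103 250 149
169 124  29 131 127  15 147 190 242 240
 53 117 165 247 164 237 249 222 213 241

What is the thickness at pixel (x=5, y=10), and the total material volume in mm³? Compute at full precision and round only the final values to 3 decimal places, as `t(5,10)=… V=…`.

span = t_max - t_min = 3.19 - 0.97 = 2.220
L(5,10) = 237, L_eff = 237/255 = 0.929412
t(5,10) = 3.19 - 2.220·0.929412 = 1.127
Σt over all 11·10 pixels = 936843/4250 ≈ 220.4336471
V = pitch²·Σt = 1.89²·936843/4250 = 787.411

t(5,10)=1.127 V=787.411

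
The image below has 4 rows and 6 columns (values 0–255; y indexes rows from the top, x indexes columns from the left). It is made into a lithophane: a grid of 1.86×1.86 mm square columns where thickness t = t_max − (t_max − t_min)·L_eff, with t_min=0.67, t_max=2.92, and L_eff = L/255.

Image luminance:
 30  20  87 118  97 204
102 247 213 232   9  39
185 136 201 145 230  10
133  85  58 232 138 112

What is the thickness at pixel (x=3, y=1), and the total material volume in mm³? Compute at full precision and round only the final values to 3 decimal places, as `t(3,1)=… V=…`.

span = t_max - t_min = 2.92 - 0.67 = 2.250
L(3,1) = 232, L_eff = 232/255 = 0.909804
t(3,1) = 2.92 - 2.250·0.909804 = 0.873
Σt over all 4·6 pixels = 73191/1700 ≈ 43.0535294
V = pitch²·Σt = 1.86²·73191/1700 = 148.948

t(3,1)=0.873 V=148.948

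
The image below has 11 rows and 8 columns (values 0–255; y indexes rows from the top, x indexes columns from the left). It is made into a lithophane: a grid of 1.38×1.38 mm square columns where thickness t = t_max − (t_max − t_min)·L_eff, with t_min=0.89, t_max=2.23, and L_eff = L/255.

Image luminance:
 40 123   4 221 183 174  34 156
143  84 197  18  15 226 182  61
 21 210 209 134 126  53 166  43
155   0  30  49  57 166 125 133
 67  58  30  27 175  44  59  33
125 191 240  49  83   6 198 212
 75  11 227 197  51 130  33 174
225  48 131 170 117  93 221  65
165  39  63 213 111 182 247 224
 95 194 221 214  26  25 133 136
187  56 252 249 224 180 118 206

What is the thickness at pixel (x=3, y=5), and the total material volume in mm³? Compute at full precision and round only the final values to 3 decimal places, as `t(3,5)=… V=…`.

t(3,5)=1.973 V=265.009

span = t_max - t_min = 2.23 - 0.89 = 1.340
L(3,5) = 49, L_eff = 49/255 = 0.192157
t(3,5) = 2.23 - 1.340·0.192157 = 1.973
Σt over all 11·8 pixels = 139.156
V = pitch²·Σt = 1.38²·139.156 = 265.009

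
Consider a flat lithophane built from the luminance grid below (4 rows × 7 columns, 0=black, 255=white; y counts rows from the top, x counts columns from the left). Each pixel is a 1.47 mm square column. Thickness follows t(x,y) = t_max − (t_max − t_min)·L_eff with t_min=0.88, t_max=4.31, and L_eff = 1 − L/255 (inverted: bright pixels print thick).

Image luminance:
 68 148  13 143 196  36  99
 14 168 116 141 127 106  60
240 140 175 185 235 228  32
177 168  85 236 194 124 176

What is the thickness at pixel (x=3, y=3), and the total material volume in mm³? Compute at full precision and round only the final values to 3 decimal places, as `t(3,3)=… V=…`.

t(3,3)=4.054 V=164.568

span = t_max - t_min = 4.31 - 0.88 = 3.430
L(3,3) = 236, L_eff = 1 - 236/255 = 0.074510 (inverted)
t(3,3) = 4.31 - 3.430·0.074510 = 4.054
Σt over all 4·7 pixels = 194201/2550 ≈ 76.1572549
V = pitch²·Σt = 1.47²·194201/2550 = 164.568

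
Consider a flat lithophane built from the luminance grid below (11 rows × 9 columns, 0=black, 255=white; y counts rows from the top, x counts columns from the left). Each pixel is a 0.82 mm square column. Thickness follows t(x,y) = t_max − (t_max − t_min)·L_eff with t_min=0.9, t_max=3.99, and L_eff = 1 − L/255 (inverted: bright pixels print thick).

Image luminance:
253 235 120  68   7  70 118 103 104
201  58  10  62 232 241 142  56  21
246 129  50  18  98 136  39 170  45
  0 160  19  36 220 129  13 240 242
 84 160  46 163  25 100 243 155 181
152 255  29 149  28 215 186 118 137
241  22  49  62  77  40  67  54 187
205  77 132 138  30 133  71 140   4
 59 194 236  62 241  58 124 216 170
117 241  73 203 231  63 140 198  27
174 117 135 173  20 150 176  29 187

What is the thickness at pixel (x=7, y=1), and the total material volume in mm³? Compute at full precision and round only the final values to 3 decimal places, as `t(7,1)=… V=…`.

span = t_max - t_min = 3.99 - 0.9 = 3.090
L(7,1) = 56, L_eff = 1 - 56/255 = 0.780392 (inverted)
t(7,1) = 3.99 - 3.090·0.780392 = 1.579
Σt over all 11·9 pixels = 199953/850 ≈ 235.2388235
V = pitch²·Σt = 0.82²·199953/850 = 158.175

t(7,1)=1.579 V=158.175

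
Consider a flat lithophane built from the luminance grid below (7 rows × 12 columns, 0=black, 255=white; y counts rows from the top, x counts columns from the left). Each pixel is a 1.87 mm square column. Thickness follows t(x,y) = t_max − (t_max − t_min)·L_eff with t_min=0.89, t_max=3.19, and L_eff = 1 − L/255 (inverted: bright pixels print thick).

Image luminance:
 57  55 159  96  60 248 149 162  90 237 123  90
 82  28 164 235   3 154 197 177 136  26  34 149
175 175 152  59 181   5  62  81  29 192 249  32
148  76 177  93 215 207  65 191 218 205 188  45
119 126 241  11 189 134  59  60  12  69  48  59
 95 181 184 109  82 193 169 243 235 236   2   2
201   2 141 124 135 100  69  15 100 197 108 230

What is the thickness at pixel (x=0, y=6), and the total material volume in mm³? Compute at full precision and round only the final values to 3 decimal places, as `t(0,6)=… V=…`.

t(0,6)=2.703 V=589.798

span = t_max - t_min = 3.19 - 0.89 = 2.300
L(0,6) = 201, L_eff = 1 - 201/255 = 0.211765 (inverted)
t(0,6) = 3.19 - 2.300·0.211765 = 2.703
Σt over all 7·12 pixels = 430091/2550 ≈ 168.6631373
V = pitch²·Σt = 1.87²·430091/2550 = 589.798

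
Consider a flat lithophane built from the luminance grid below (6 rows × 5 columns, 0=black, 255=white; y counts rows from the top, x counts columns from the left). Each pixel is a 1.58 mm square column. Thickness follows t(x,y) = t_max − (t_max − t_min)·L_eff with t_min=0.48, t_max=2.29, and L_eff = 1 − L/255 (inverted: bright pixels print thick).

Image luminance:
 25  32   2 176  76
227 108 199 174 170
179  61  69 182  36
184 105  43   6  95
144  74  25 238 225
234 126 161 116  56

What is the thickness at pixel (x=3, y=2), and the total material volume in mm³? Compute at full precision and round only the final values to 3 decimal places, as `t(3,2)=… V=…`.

span = t_max - t_min = 2.29 - 0.48 = 1.810
L(3,2) = 182, L_eff = 1 - 182/255 = 0.286275 (inverted)
t(3,2) = 2.29 - 1.810·0.286275 = 1.772
Σt over all 6·5 pixels = 252347/6375 ≈ 39.5838431
V = pitch²·Σt = 1.58²·252347/6375 = 98.817

t(3,2)=1.772 V=98.817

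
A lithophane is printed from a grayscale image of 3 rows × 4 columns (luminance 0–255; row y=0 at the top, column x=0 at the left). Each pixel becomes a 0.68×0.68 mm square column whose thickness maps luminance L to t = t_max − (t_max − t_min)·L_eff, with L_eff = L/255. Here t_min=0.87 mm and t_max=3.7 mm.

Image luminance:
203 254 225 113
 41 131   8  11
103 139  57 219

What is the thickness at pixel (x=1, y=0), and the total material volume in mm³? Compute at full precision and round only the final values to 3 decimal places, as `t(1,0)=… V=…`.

t(1,0)=0.881 V=12.812

span = t_max - t_min = 3.7 - 0.87 = 2.830
L(1,0) = 254, L_eff = 254/255 = 0.996078
t(1,0) = 3.7 - 2.830·0.996078 = 0.881
Σt over all 3·4 pixels = 176642/6375 ≈ 27.7085490
V = pitch²·Σt = 0.68²·176642/6375 = 12.812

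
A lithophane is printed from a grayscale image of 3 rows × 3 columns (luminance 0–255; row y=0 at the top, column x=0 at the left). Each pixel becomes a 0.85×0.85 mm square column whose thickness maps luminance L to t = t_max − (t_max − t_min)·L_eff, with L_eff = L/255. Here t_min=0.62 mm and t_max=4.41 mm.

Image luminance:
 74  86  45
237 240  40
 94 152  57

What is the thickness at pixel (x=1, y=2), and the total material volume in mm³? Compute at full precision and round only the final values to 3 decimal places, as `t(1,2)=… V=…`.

t(1,2)=2.151 V=17.669

span = t_max - t_min = 4.41 - 0.62 = 3.790
L(1,2) = 152, L_eff = 152/255 = 0.596078
t(1,2) = 4.41 - 3.790·0.596078 = 2.151
Σt over all 3·3 pixels = 31181/1275 ≈ 24.4556863
V = pitch²·Σt = 0.85²·31181/1275 = 17.669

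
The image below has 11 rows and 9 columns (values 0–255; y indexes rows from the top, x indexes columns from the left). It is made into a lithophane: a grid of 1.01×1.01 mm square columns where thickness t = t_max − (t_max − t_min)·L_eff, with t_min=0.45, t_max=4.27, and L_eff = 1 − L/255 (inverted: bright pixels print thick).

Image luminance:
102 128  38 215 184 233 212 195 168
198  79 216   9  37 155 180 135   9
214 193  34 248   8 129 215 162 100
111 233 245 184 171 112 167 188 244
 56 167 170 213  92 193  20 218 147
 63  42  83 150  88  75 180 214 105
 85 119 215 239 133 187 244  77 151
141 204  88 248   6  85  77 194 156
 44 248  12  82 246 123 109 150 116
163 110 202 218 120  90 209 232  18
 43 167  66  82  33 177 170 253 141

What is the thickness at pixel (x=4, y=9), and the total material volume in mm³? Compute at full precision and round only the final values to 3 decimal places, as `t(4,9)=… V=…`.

span = t_max - t_min = 4.27 - 0.45 = 3.820
L(4,9) = 120, L_eff = 1 - 120/255 = 0.529412 (inverted)
t(4,9) = 4.27 - 3.820·0.529412 = 2.248
Σt over all 11·9 pixels = 259361/1020 ≈ 254.2754902
V = pitch²·Σt = 1.01²·259361/1020 = 259.386

t(4,9)=2.248 V=259.386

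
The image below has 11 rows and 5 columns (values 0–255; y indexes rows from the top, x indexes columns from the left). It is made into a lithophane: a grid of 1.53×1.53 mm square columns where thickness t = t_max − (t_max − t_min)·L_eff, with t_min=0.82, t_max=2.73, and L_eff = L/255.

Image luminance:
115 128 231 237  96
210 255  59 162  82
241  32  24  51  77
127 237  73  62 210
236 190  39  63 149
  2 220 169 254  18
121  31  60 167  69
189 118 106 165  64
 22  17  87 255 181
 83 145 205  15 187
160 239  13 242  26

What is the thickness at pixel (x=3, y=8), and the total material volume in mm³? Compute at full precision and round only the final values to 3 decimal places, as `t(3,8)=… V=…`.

t(3,8)=0.820 V=228.469

span = t_max - t_min = 2.73 - 0.82 = 1.910
L(3,8) = 255, L_eff = 255/255 = 1.000000
t(3,8) = 2.73 - 1.910·1.000000 = 0.820
Σt over all 11·5 pixels = 2488769/25500 ≈ 97.5987843
V = pitch²·Σt = 1.53²·2488769/25500 = 228.469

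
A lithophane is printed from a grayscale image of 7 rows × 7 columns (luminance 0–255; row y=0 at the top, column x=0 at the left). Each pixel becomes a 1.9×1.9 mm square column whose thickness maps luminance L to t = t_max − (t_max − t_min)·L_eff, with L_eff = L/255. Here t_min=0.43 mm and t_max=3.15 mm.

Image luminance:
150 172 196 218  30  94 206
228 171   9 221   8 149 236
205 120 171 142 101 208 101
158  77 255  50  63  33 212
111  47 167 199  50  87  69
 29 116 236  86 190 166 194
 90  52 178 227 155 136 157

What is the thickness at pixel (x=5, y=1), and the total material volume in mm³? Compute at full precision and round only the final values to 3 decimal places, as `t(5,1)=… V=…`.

t(5,1)=1.561 V=298.208

span = t_max - t_min = 3.15 - 0.43 = 2.720
L(5,1) = 149, L_eff = 149/255 = 0.584314
t(5,1) = 3.15 - 2.720·0.584314 = 1.561
Σt over all 7·7 pixels = 82.606
V = pitch²·Σt = 1.9²·82.606 = 298.208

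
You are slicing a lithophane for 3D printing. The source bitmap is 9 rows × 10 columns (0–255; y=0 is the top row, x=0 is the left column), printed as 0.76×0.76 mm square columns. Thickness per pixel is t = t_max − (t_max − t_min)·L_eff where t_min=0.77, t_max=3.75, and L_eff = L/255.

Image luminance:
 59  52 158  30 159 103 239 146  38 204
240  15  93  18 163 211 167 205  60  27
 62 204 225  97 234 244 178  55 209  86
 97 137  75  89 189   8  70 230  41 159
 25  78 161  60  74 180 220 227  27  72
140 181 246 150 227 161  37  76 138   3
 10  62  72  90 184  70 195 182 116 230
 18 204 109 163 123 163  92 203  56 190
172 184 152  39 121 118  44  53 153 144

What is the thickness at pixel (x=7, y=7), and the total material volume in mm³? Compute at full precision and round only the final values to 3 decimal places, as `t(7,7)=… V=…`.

span = t_max - t_min = 3.75 - 0.77 = 2.980
L(7,7) = 203, L_eff = 203/255 = 0.796078
t(7,7) = 3.75 - 2.980·0.796078 = 1.378
Σt over all 9·10 pixels = 205.784
V = pitch²·Σt = 0.76²·205.784 = 118.861

t(7,7)=1.378 V=118.861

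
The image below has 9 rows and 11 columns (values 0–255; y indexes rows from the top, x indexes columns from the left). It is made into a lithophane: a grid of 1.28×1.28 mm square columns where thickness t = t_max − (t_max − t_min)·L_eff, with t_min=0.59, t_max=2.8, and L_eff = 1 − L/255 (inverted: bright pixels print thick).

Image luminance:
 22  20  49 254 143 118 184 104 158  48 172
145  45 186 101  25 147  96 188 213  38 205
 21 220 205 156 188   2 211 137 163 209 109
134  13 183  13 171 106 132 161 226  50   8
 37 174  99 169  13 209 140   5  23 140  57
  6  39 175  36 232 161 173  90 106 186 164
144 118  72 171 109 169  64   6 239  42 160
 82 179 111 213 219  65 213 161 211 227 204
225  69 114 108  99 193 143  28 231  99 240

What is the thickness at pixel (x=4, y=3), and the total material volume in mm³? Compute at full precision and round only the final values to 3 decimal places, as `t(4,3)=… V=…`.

span = t_max - t_min = 2.8 - 0.59 = 2.210
L(4,3) = 171, L_eff = 1 - 171/255 = 0.329412 (inverted)
t(4,3) = 2.8 - 2.210·0.329412 = 2.072
Σt over all 9·11 pixels = 62987/375 ≈ 167.9653333
V = pitch²·Σt = 1.28²·62987/375 = 275.194

t(4,3)=2.072 V=275.194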